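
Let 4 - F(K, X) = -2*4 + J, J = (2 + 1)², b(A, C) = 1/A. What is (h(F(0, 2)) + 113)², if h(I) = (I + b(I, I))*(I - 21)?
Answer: 2809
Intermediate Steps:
J = 9 (J = 3² = 9)
F(K, X) = 3 (F(K, X) = 4 - (-2*4 + 9) = 4 - (-8 + 9) = 4 - 1*1 = 4 - 1 = 3)
h(I) = (-21 + I)*(I + 1/I) (h(I) = (I + 1/I)*(I - 21) = (I + 1/I)*(-21 + I) = (-21 + I)*(I + 1/I))
(h(F(0, 2)) + 113)² = ((1 + 3² - 21*3 - 21/3) + 113)² = ((1 + 9 - 63 - 21*⅓) + 113)² = ((1 + 9 - 63 - 7) + 113)² = (-60 + 113)² = 53² = 2809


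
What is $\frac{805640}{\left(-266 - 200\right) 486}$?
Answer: $- \frac{201410}{56619} \approx -3.5573$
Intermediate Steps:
$\frac{805640}{\left(-266 - 200\right) 486} = \frac{805640}{\left(-466\right) 486} = \frac{805640}{-226476} = 805640 \left(- \frac{1}{226476}\right) = - \frac{201410}{56619}$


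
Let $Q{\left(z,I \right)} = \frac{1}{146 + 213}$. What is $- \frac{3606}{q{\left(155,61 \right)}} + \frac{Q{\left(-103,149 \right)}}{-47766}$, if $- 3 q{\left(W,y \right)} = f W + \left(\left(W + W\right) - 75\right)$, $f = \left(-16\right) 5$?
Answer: $- \frac{61835670419}{69535115670} \approx -0.88927$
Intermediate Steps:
$Q{\left(z,I \right)} = \frac{1}{359}$
$f = -80$
$q{\left(W,y \right)} = 25 + 26 W$ ($q{\left(W,y \right)} = - \frac{- 80 W + \left(\left(W + W\right) - 75\right)}{3} = - \frac{- 80 W + \left(2 W - 75\right)}{3} = - \frac{- 80 W + \left(-75 + 2 W\right)}{3} = - \frac{-75 - 78 W}{3} = 25 + 26 W$)
$- \frac{3606}{q{\left(155,61 \right)}} + \frac{Q{\left(-103,149 \right)}}{-47766} = - \frac{3606}{25 + 26 \cdot 155} + \frac{1}{359 \left(-47766\right)} = - \frac{3606}{25 + 4030} + \frac{1}{359} \left(- \frac{1}{47766}\right) = - \frac{3606}{4055} - \frac{1}{17147994} = - \frac{61835670419}{69535115670}$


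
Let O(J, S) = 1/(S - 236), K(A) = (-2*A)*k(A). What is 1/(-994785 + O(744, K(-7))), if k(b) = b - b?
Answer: -236/234769261 ≈ -1.0052e-6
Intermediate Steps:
k(b) = 0
K(A) = 0 (K(A) = -2*A*0 = 0)
O(J, S) = 1/(-236 + S)
1/(-994785 + O(744, K(-7))) = 1/(-994785 + 1/(-236 + 0)) = 1/(-994785 + 1/(-236)) = 1/(-994785 - 1/236) = 1/(-234769261/236) = -236/234769261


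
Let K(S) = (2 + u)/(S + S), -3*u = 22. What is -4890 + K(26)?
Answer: -190714/39 ≈ -4890.1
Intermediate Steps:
u = -22/3 (u = -⅓*22 = -22/3 ≈ -7.3333)
K(S) = -8/(3*S) (K(S) = (2 - 22/3)/(S + S) = -16*1/(2*S)/3 = -8/(3*S))
-4890 + K(26) = -4890 - 8/3/26 = -4890 - 8/3*1/26 = -4890 - 4/39 = -190714/39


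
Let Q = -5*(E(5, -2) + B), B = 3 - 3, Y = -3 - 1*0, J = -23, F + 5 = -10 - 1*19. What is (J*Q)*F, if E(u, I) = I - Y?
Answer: -3910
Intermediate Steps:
F = -34 (F = -5 + (-10 - 1*19) = -5 + (-10 - 19) = -5 - 29 = -34)
Y = -3 (Y = -3 + 0 = -3)
B = 0
E(u, I) = 3 + I (E(u, I) = I - 1*(-3) = I + 3 = 3 + I)
Q = -5 (Q = -5*((3 - 2) + 0) = -5*(1 + 0) = -5*1 = -5)
(J*Q)*F = -23*(-5)*(-34) = 115*(-34) = -3910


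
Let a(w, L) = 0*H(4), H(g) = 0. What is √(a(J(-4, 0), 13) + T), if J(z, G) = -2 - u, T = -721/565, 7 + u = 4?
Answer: I*√407365/565 ≈ 1.1296*I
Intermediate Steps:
u = -3 (u = -7 + 4 = -3)
T = -721/565 (T = -721*1/565 = -721/565 ≈ -1.2761)
J(z, G) = 1 (J(z, G) = -2 - 1*(-3) = -2 + 3 = 1)
a(w, L) = 0 (a(w, L) = 0*0 = 0)
√(a(J(-4, 0), 13) + T) = √(0 - 721/565) = √(-721/565) = I*√407365/565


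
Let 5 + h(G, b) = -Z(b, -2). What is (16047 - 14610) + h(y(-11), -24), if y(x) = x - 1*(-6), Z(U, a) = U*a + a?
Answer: 1386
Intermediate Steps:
Z(U, a) = a + U*a
y(x) = 6 + x (y(x) = x + 6 = 6 + x)
h(G, b) = -3 + 2*b (h(G, b) = -5 - (-2)*(1 + b) = -5 - (-2 - 2*b) = -5 + (2 + 2*b) = -3 + 2*b)
(16047 - 14610) + h(y(-11), -24) = (16047 - 14610) + (-3 + 2*(-24)) = 1437 + (-3 - 48) = 1437 - 51 = 1386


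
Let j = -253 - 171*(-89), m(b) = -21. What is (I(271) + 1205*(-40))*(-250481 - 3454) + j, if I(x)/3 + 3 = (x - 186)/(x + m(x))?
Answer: 122417083673/10 ≈ 1.2242e+10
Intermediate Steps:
I(x) = -9 + 3*(-186 + x)/(-21 + x) (I(x) = -9 + 3*((x - 186)/(x - 21)) = -9 + 3*((-186 + x)/(-21 + x)) = -9 + 3*(-186 + x)/(-21 + x))
j = 14966 (j = -253 + 15219 = 14966)
(I(271) + 1205*(-40))*(-250481 - 3454) + j = (3*(-123 - 2*271)/(-21 + 271) + 1205*(-40))*(-250481 - 3454) + 14966 = (3*(-123 - 542)/250 - 48200)*(-253935) + 14966 = (3*(1/250)*(-665) - 48200)*(-253935) + 14966 = (-399/50 - 48200)*(-253935) + 14966 = -2410399/50*(-253935) + 14966 = 122416934013/10 + 14966 = 122417083673/10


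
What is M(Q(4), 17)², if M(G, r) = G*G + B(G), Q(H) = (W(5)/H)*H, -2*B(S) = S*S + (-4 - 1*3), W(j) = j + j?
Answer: 11449/4 ≈ 2862.3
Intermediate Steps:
W(j) = 2*j
B(S) = 7/2 - S²/2 (B(S) = -(S*S + (-4 - 1*3))/2 = -(S² + (-4 - 3))/2 = -(S² - 7)/2 = -(-7 + S²)/2 = 7/2 - S²/2)
Q(H) = 10 (Q(H) = ((2*5)/H)*H = (10/H)*H = 10)
M(G, r) = 7/2 + G²/2 (M(G, r) = G*G + (7/2 - G²/2) = G² + (7/2 - G²/2) = 7/2 + G²/2)
M(Q(4), 17)² = (7/2 + (½)*10²)² = (7/2 + (½)*100)² = (7/2 + 50)² = (107/2)² = 11449/4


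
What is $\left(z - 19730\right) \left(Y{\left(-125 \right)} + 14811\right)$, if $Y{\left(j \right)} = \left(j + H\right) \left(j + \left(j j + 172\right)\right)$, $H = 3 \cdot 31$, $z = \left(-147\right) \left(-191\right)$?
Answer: $-4062426471$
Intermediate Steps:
$z = 28077$
$H = 93$
$Y{\left(j \right)} = \left(93 + j\right) \left(172 + j + j^{2}\right)$ ($Y{\left(j \right)} = \left(j + 93\right) \left(j + \left(j j + 172\right)\right) = \left(93 + j\right) \left(j + \left(j^{2} + 172\right)\right) = \left(93 + j\right) \left(j + \left(172 + j^{2}\right)\right) = \left(93 + j\right) \left(172 + j + j^{2}\right)$)
$\left(z - 19730\right) \left(Y{\left(-125 \right)} + 14811\right) = \left(28077 - 19730\right) \left(\left(15996 + \left(-125\right)^{3} + 94 \left(-125\right)^{2} + 265 \left(-125\right)\right) + 14811\right) = \left(28077 - 19730\right) \left(\left(15996 - 1953125 + 94 \cdot 15625 - 33125\right) + 14811\right) = 8347 \left(\left(15996 - 1953125 + 1468750 - 33125\right) + 14811\right) = 8347 \left(-501504 + 14811\right) = 8347 \left(-486693\right) = -4062426471$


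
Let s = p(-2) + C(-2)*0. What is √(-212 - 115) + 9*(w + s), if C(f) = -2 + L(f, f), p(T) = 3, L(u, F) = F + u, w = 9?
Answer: 108 + I*√327 ≈ 108.0 + 18.083*I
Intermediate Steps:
C(f) = -2 + 2*f (C(f) = -2 + (f + f) = -2 + 2*f)
s = 3 (s = 3 + (-2 + 2*(-2))*0 = 3 + (-2 - 4)*0 = 3 - 6*0 = 3 + 0 = 3)
√(-212 - 115) + 9*(w + s) = √(-212 - 115) + 9*(9 + 3) = √(-327) + 9*12 = I*√327 + 108 = 108 + I*√327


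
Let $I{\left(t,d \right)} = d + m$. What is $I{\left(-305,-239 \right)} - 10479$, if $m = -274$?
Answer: $-10992$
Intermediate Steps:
$I{\left(t,d \right)} = -274 + d$ ($I{\left(t,d \right)} = d - 274 = -274 + d$)
$I{\left(-305,-239 \right)} - 10479 = \left(-274 - 239\right) - 10479 = -513 - 10479 = -10992$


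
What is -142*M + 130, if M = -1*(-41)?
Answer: -5692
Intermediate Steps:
M = 41
-142*M + 130 = -142*41 + 130 = -5822 + 130 = -5692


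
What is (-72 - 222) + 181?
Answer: -113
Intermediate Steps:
(-72 - 222) + 181 = -294 + 181 = -113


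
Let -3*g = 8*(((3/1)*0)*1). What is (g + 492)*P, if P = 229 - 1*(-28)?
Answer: 126444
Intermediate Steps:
P = 257 (P = 229 + 28 = 257)
g = 0 (g = -8*((3/1)*0)*1/3 = -8*((3*1)*0)*1/3 = -8*(3*0)*1/3 = -8*0*1/3 = -8*0/3 = -⅓*0 = 0)
(g + 492)*P = (0 + 492)*257 = 492*257 = 126444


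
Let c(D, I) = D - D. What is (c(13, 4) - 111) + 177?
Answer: 66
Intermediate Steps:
c(D, I) = 0
(c(13, 4) - 111) + 177 = (0 - 111) + 177 = -111 + 177 = 66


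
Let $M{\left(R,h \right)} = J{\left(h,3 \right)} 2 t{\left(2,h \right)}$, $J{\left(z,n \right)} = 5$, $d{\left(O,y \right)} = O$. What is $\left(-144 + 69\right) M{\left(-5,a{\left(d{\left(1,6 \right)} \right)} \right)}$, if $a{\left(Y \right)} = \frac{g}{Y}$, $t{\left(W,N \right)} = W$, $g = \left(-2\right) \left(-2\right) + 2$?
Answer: $-1500$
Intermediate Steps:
$g = 6$ ($g = 4 + 2 = 6$)
$a{\left(Y \right)} = \frac{6}{Y}$
$M{\left(R,h \right)} = 20$ ($M{\left(R,h \right)} = 5 \cdot 2 \cdot 2 = 10 \cdot 2 = 20$)
$\left(-144 + 69\right) M{\left(-5,a{\left(d{\left(1,6 \right)} \right)} \right)} = \left(-144 + 69\right) 20 = \left(-75\right) 20 = -1500$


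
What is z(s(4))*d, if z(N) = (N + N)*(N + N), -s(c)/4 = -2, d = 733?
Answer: 187648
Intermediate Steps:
s(c) = 8 (s(c) = -4*(-2) = 8)
z(N) = 4*N² (z(N) = (2*N)*(2*N) = 4*N²)
z(s(4))*d = (4*8²)*733 = (4*64)*733 = 256*733 = 187648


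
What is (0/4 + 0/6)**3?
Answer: 0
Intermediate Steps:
(0/4 + 0/6)**3 = (0*(1/4) + 0*(1/6))**3 = (0 + 0)**3 = 0**3 = 0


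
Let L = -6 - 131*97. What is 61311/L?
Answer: -61311/12713 ≈ -4.8227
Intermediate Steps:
L = -12713 (L = -6 - 12707 = -12713)
61311/L = 61311/(-12713) = 61311*(-1/12713) = -61311/12713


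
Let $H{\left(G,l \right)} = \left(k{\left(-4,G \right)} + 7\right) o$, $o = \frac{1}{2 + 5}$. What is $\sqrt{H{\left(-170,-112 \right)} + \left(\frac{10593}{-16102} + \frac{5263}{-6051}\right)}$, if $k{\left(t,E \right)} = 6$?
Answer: $\frac{\sqrt{153273241928855202}}{682032414} \approx 0.57402$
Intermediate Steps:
$o = \frac{1}{7} \approx 0.14286$
$H{\left(G,l \right)} = \frac{13}{7}$ ($H{\left(G,l \right)} = \left(6 + 7\right) \frac{1}{7} = 13 \cdot \frac{1}{7} = \frac{13}{7}$)
$\sqrt{H{\left(-170,-112 \right)} + \left(\frac{10593}{-16102} + \frac{5263}{-6051}\right)} = \sqrt{\frac{13}{7} + \left(\frac{10593}{-16102} + \frac{5263}{-6051}\right)} = \sqrt{\frac{13}{7} + \left(10593 \left(- \frac{1}{16102}\right) + 5263 \left(- \frac{1}{6051}\right)\right)} = \sqrt{\frac{13}{7} - \frac{148843069}{97433202}} = \sqrt{\frac{224730143}{682032414}} = \frac{\sqrt{153273241928855202}}{682032414}$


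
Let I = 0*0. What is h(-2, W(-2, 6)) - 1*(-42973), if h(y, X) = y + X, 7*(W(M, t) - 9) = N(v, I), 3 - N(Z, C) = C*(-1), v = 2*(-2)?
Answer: 300863/7 ≈ 42980.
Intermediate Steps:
v = -4
I = 0
N(Z, C) = 3 + C (N(Z, C) = 3 - C*(-1) = 3 - (-1)*C = 3 + C)
W(M, t) = 66/7 (W(M, t) = 9 + (3 + 0)/7 = 9 + (⅐)*3 = 9 + 3/7 = 66/7)
h(y, X) = X + y
h(-2, W(-2, 6)) - 1*(-42973) = (66/7 - 2) - 1*(-42973) = 52/7 + 42973 = 300863/7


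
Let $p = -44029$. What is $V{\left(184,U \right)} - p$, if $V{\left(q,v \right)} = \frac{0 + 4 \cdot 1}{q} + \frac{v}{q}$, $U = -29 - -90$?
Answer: $\frac{8101401}{184} \approx 44029.0$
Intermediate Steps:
$U = 61$ ($U = -29 + 90 = 61$)
$V{\left(q,v \right)} = \frac{4}{q} + \frac{v}{q}$ ($V{\left(q,v \right)} = \frac{0 + 4}{q} + \frac{v}{q} = \frac{4}{q} + \frac{v}{q}$)
$V{\left(184,U \right)} - p = \frac{4 + 61}{184} - -44029 = \frac{1}{184} \cdot 65 + 44029 = \frac{65}{184} + 44029 = \frac{8101401}{184}$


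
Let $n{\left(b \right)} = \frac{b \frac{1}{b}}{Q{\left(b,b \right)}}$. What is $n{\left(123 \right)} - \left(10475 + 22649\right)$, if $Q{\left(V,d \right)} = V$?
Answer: $- \frac{4074251}{123} \approx -33124.0$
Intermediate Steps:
$n{\left(b \right)} = \frac{1}{b}$ ($n{\left(b \right)} = \frac{b \frac{1}{b}}{b} = 1 \frac{1}{b} = \frac{1}{b}$)
$n{\left(123 \right)} - \left(10475 + 22649\right) = \frac{1}{123} - \left(10475 + 22649\right) = \frac{1}{123} - 33124 = - \frac{4074251}{123}$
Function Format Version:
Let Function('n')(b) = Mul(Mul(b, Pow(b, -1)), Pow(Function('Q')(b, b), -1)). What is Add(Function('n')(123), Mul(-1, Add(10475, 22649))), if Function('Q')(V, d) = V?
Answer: Rational(-4074251, 123) ≈ -33124.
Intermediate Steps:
Function('n')(b) = Pow(b, -1) (Function('n')(b) = Mul(Mul(b, Pow(b, -1)), Pow(b, -1)) = Mul(1, Pow(b, -1)) = Pow(b, -1))
Add(Function('n')(123), Mul(-1, Add(10475, 22649))) = Add(Pow(123, -1), Mul(-1, Add(10475, 22649))) = Add(Rational(1, 123), Mul(-1, 33124)) = Add(Rational(1, 123), -33124) = Rational(-4074251, 123)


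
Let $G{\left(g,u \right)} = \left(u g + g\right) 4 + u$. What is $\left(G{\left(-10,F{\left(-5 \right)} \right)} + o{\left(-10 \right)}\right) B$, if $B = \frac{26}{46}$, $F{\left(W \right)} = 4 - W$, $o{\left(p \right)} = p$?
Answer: $- \frac{5213}{23} \approx -226.65$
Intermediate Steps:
$B = \frac{13}{23}$ ($B = 26 \cdot \frac{1}{46} = \frac{13}{23} \approx 0.56522$)
$G{\left(g,u \right)} = u + 4 g + 4 g u$ ($G{\left(g,u \right)} = \left(g u + g\right) 4 + u = \left(g + g u\right) 4 + u = \left(4 g + 4 g u\right) + u = u + 4 g + 4 g u$)
$\left(G{\left(-10,F{\left(-5 \right)} \right)} + o{\left(-10 \right)}\right) B = \left(\left(\left(4 - -5\right) + 4 \left(-10\right) + 4 \left(-10\right) \left(4 - -5\right)\right) - 10\right) \frac{13}{23} = \left(\left(\left(4 + 5\right) - 40 + 4 \left(-10\right) \left(4 + 5\right)\right) - 10\right) \frac{13}{23} = \left(\left(9 - 40 + 4 \left(-10\right) 9\right) - 10\right) \frac{13}{23} = \left(\left(9 - 40 - 360\right) - 10\right) \frac{13}{23} = \left(-391 - 10\right) \frac{13}{23} = \left(-401\right) \frac{13}{23} = - \frac{5213}{23}$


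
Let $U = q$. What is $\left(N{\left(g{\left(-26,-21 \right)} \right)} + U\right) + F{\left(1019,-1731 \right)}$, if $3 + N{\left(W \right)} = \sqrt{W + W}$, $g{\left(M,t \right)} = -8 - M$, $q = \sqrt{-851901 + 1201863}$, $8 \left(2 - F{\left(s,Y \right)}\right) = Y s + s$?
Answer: $\frac{881455}{4} + \sqrt{349962} \approx 2.2096 \cdot 10^{5}$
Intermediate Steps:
$F{\left(s,Y \right)} = 2 - \frac{s}{8} - \frac{Y s}{8}$ ($F{\left(s,Y \right)} = 2 - \frac{Y s + s}{8} = 2 - \frac{s + Y s}{8} = 2 - \left(\frac{s}{8} + \frac{Y s}{8}\right) = 2 - \frac{s}{8} - \frac{Y s}{8}$)
$q = \sqrt{349962} \approx 591.58$
$U = \sqrt{349962} \approx 591.58$
$N{\left(W \right)} = -3 + \sqrt{2} \sqrt{W}$ ($N{\left(W \right)} = -3 + \sqrt{W + W} = -3 + \sqrt{2 W} = -3 + \sqrt{2} \sqrt{W}$)
$\left(N{\left(g{\left(-26,-21 \right)} \right)} + U\right) + F{\left(1019,-1731 \right)} = \left(\left(-3 + \sqrt{2} \sqrt{-8 - -26}\right) + \sqrt{349962}\right) - \left(\frac{1003}{8} - \frac{1763889}{8}\right) = \left(\left(-3 + \sqrt{2} \sqrt{-8 + 26}\right) + \sqrt{349962}\right) + \left(2 - \frac{1019}{8} + \frac{1763889}{8}\right) = \left(\left(-3 + \sqrt{2} \sqrt{18}\right) + \sqrt{349962}\right) + \frac{881443}{4} = \left(\left(-3 + \sqrt{2} \cdot 3 \sqrt{2}\right) + \sqrt{349962}\right) + \frac{881443}{4} = \left(\left(-3 + 6\right) + \sqrt{349962}\right) + \frac{881443}{4} = \left(3 + \sqrt{349962}\right) + \frac{881443}{4} = \frac{881455}{4} + \sqrt{349962}$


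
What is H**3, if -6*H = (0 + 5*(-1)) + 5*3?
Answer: -125/27 ≈ -4.6296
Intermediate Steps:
H = -5/3 (H = -((0 + 5*(-1)) + 5*3)/6 = -((0 - 5) + 15)/6 = -(-5 + 15)/6 = -1/6*10 = -5/3 ≈ -1.6667)
H**3 = (-5/3)**3 = -125/27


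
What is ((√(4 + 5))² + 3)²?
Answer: 144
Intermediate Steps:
((√(4 + 5))² + 3)² = ((√9)² + 3)² = (3² + 3)² = (9 + 3)² = 12² = 144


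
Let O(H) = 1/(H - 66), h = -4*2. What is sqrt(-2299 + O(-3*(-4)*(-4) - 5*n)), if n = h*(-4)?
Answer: I*sqrt(172599998)/274 ≈ 47.948*I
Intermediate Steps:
h = -8
n = 32 (n = -8*(-4) = 32)
O(H) = 1/(-66 + H)
sqrt(-2299 + O(-3*(-4)*(-4) - 5*n)) = sqrt(-2299 + 1/(-66 + (-3*(-4)*(-4) - 5*32))) = sqrt(-2299 + 1/(-66 + (12*(-4) - 160))) = sqrt(-2299 + 1/(-66 + (-48 - 160))) = sqrt(-2299 + 1/(-66 - 208)) = sqrt(-2299 + 1/(-274)) = sqrt(-2299 - 1/274) = sqrt(-629927/274) = I*sqrt(172599998)/274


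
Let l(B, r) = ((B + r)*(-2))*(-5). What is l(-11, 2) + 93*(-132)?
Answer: -12366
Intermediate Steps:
l(B, r) = 10*B + 10*r (l(B, r) = (-2*B - 2*r)*(-5) = 10*B + 10*r)
l(-11, 2) + 93*(-132) = (10*(-11) + 10*2) + 93*(-132) = (-110 + 20) - 12276 = -90 - 12276 = -12366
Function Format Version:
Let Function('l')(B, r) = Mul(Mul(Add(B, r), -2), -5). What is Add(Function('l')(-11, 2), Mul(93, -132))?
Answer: -12366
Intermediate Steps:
Function('l')(B, r) = Add(Mul(10, B), Mul(10, r)) (Function('l')(B, r) = Mul(Add(Mul(-2, B), Mul(-2, r)), -5) = Add(Mul(10, B), Mul(10, r)))
Add(Function('l')(-11, 2), Mul(93, -132)) = Add(Add(Mul(10, -11), Mul(10, 2)), Mul(93, -132)) = Add(Add(-110, 20), -12276) = Add(-90, -12276) = -12366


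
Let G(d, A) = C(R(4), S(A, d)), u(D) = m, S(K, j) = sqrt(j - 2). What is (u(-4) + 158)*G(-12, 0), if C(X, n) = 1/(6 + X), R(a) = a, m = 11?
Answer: 169/10 ≈ 16.900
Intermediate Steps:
S(K, j) = sqrt(-2 + j)
u(D) = 11
G(d, A) = 1/10 (G(d, A) = 1/(6 + 4) = 1/10)
(u(-4) + 158)*G(-12, 0) = (11 + 158)*(1/10) = 169*(1/10) = 169/10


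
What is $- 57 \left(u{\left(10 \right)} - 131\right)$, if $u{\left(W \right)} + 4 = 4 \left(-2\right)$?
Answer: $8151$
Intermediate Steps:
$u{\left(W \right)} = -12$ ($u{\left(W \right)} = -4 + 4 \left(-2\right) = -4 - 8 = -12$)
$- 57 \left(u{\left(10 \right)} - 131\right) = - 57 \left(-12 - 131\right) = \left(-57\right) \left(-143\right) = 8151$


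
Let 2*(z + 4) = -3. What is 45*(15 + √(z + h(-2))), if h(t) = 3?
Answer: 675 + 45*I*√10/2 ≈ 675.0 + 71.151*I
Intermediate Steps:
z = -11/2 (z = -4 + (½)*(-3) = -4 - 3/2 = -11/2 ≈ -5.5000)
45*(15 + √(z + h(-2))) = 45*(15 + √(-11/2 + 3)) = 45*(15 + √(-5/2)) = 45*(15 + I*√10/2) = 675 + 45*I*√10/2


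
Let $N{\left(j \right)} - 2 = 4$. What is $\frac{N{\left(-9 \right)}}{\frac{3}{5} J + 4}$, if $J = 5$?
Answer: $\frac{6}{7} \approx 0.85714$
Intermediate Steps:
$N{\left(j \right)} = 6$ ($N{\left(j \right)} = 2 + 4 = 6$)
$\frac{N{\left(-9 \right)}}{\frac{3}{5} J + 4} = \frac{1}{\frac{3}{5} \cdot 5 + 4} \cdot 6 = \frac{1}{3 + 4} \cdot 6 = \frac{1}{7} \cdot 6 = \frac{6}{7}$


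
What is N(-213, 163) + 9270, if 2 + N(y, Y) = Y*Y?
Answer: 35837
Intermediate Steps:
N(y, Y) = -2 + Y² (N(y, Y) = -2 + Y*Y = -2 + Y²)
N(-213, 163) + 9270 = (-2 + 163²) + 9270 = (-2 + 26569) + 9270 = 26567 + 9270 = 35837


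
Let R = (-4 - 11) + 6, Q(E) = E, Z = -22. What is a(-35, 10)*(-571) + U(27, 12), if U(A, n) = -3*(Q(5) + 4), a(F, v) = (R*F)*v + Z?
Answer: -1786115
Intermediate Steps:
R = -9 (R = -15 + 6 = -9)
a(F, v) = -22 - 9*F*v (a(F, v) = (-9*F)*v - 22 = -9*F*v - 22 = -22 - 9*F*v)
U(A, n) = -27 (U(A, n) = -3*(5 + 4) = -3*9 = -27)
a(-35, 10)*(-571) + U(27, 12) = (-22 - 9*(-35)*10)*(-571) - 27 = (-22 + 3150)*(-571) - 27 = 3128*(-571) - 27 = -1786088 - 27 = -1786115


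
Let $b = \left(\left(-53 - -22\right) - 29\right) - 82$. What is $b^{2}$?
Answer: $20164$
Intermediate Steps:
$b = -142$ ($b = \left(\left(-53 + 22\right) - 29\right) - 82 = \left(-31 - 29\right) - 82 = -60 - 82 = -142$)
$b^{2} = \left(-142\right)^{2} = 20164$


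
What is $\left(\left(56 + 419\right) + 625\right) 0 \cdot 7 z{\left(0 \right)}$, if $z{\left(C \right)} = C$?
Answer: $0$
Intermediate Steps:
$\left(\left(56 + 419\right) + 625\right) 0 \cdot 7 z{\left(0 \right)} = \left(\left(56 + 419\right) + 625\right) 0 \cdot 7 \cdot 0 = \left(475 + 625\right) 0 \cdot 0 = 1100 \cdot 0 = 0$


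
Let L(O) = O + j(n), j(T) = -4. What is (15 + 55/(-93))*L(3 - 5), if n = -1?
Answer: -2680/31 ≈ -86.452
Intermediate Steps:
L(O) = -4 + O (L(O) = O - 4 = -4 + O)
(15 + 55/(-93))*L(3 - 5) = (15 + 55/(-93))*(-4 + (3 - 5)) = (15 + 55*(-1/93))*(-4 - 2) = (15 - 55/93)*(-6) = (1340/93)*(-6) = -2680/31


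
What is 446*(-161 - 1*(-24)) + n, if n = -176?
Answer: -61278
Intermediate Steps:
446*(-161 - 1*(-24)) + n = 446*(-161 - 1*(-24)) - 176 = 446*(-161 + 24) - 176 = 446*(-137) - 176 = -61102 - 176 = -61278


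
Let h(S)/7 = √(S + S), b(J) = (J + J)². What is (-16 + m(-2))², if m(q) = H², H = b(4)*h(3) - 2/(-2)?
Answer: 1450124132577 + 2157942528*√6 ≈ 1.4554e+12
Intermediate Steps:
b(J) = 4*J² (b(J) = (2*J)² = 4*J²)
h(S) = 7*√2*√S (h(S) = 7*√(S + S) = 7*√(2*S) = 7*(√2*√S) = 7*√2*√S)
H = 1 + 448*√6 (H = (4*4²)*(7*√2*√3) - 2/(-2) = (4*16)*(7*√6) - 2*(-½) = 64*(7*√6) + 1 = 448*√6 + 1 = 1 + 448*√6 ≈ 1098.4)
m(q) = (1 + 448*√6)²
(-16 + m(-2))² = (-16 + (1204225 + 896*√6))² = (1204209 + 896*√6)²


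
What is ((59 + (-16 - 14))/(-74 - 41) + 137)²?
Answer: 247307076/13225 ≈ 18700.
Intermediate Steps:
((59 + (-16 - 14))/(-74 - 41) + 137)² = ((59 - 30)/(-115) + 137)² = (29*(-1/115) + 137)² = (-29/115 + 137)² = (15726/115)² = 247307076/13225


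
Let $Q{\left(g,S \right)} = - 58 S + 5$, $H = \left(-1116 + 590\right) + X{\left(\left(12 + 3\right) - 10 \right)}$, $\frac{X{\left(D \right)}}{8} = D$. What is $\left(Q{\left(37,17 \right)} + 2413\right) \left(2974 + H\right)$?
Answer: $3562816$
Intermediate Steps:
$X{\left(D \right)} = 8 D$
$H = -486$ ($H = \left(-1116 + 590\right) + 8 \left(\left(12 + 3\right) - 10\right) = -526 + 8 \left(15 - 10\right) = -526 + 8 \cdot 5 = -526 + 40 = -486$)
$Q{\left(g,S \right)} = 5 - 58 S$
$\left(Q{\left(37,17 \right)} + 2413\right) \left(2974 + H\right) = \left(\left(5 - 986\right) + 2413\right) \left(2974 - 486\right) = \left(\left(5 - 986\right) + 2413\right) 2488 = \left(-981 + 2413\right) 2488 = 1432 \cdot 2488 = 3562816$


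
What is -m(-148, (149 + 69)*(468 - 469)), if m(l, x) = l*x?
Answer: -32264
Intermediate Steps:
-m(-148, (149 + 69)*(468 - 469)) = -(-148)*(149 + 69)*(468 - 469) = -(-148)*218*(-1) = -(-148)*(-218) = -1*32264 = -32264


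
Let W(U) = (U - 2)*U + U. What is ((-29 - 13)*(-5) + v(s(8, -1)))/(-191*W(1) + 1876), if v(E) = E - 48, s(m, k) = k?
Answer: 23/268 ≈ 0.085821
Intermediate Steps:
v(E) = -48 + E
W(U) = U + U*(-2 + U) (W(U) = (-2 + U)*U + U = U*(-2 + U) + U = U + U*(-2 + U))
((-29 - 13)*(-5) + v(s(8, -1)))/(-191*W(1) + 1876) = ((-29 - 13)*(-5) + (-48 - 1))/(-191*(-1 + 1) + 1876) = (-42*(-5) - 49)/(-191*0 + 1876) = (210 - 49)/(-191*0 + 1876) = 161/(0 + 1876) = 161/1876 = 161*(1/1876) = 23/268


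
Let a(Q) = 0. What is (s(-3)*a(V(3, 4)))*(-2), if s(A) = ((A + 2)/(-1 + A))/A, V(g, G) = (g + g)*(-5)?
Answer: 0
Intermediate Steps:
V(g, G) = -10*g (V(g, G) = (2*g)*(-5) = -10*g)
s(A) = (2 + A)/(A*(-1 + A)) (s(A) = ((2 + A)/(-1 + A))/A = (2 + A)/(A*(-1 + A)))
(s(-3)*a(V(3, 4)))*(-2) = (((2 - 3)/((-3)*(-1 - 3)))*0)*(-2) = (-⅓*(-1)/(-4)*0)*(-2) = (-⅓*(-¼)*(-1)*0)*(-2) = -1/12*0*(-2) = 0*(-2) = 0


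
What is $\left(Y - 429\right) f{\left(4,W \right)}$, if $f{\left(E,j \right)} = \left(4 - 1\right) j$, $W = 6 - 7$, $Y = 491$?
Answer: $-186$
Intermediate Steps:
$W = -1$ ($W = 6 - 7 = -1$)
$f{\left(E,j \right)} = 3 j$
$\left(Y - 429\right) f{\left(4,W \right)} = \left(491 - 429\right) 3 \left(-1\right) = \left(491 - 429\right) \left(-3\right) = 62 \left(-3\right) = -186$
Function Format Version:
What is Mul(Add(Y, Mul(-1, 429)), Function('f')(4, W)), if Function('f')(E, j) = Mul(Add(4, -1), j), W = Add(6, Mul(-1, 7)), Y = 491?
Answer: -186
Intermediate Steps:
W = -1 (W = Add(6, -7) = -1)
Function('f')(E, j) = Mul(3, j)
Mul(Add(Y, Mul(-1, 429)), Function('f')(4, W)) = Mul(Add(491, Mul(-1, 429)), Mul(3, -1)) = Mul(Add(491, -429), -3) = Mul(62, -3) = -186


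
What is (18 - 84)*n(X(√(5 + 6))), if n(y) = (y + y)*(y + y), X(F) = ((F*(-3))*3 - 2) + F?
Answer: -186912 - 8448*√11 ≈ -2.1493e+5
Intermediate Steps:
X(F) = -2 - 8*F (X(F) = (-3*F*3 - 2) + F = (-9*F - 2) + F = (-2 - 9*F) + F = -2 - 8*F)
n(y) = 4*y² (n(y) = (2*y)*(2*y) = 4*y²)
(18 - 84)*n(X(√(5 + 6))) = (18 - 84)*(4*(-2 - 8*√(5 + 6))²) = -264*(-2 - 8*√11)²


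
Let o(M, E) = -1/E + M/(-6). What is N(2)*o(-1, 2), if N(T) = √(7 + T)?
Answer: -1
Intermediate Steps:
o(M, E) = -1/E - M/6 (o(M, E) = -1/E + M*(-⅙) = -1/E - M/6)
N(2)*o(-1, 2) = √(7 + 2)*(-1/2 - ⅙*(-1)) = √9*(-1*½ + ⅙) = 3*(-½ + ⅙) = 3*(-⅓) = -1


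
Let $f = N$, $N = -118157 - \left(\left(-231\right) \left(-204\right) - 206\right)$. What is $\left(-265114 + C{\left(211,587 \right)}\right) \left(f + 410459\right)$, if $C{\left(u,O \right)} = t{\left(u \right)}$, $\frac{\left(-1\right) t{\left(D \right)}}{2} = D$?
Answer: $-65158285824$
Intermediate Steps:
$t{\left(D \right)} = - 2 D$
$C{\left(u,O \right)} = - 2 u$
$N = -165075$ ($N = -118157 - \left(47124 - 206\right) = -118157 - 46918 = -165075$)
$f = -165075$
$\left(-265114 + C{\left(211,587 \right)}\right) \left(f + 410459\right) = \left(-265114 - 422\right) \left(-165075 + 410459\right) = \left(-265114 - 422\right) 245384 = \left(-265536\right) 245384 = -65158285824$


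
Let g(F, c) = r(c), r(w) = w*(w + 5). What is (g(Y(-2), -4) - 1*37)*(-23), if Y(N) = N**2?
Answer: 943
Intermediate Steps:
r(w) = w*(5 + w)
g(F, c) = c*(5 + c)
(g(Y(-2), -4) - 1*37)*(-23) = (-4*(5 - 4) - 1*37)*(-23) = (-4*1 - 37)*(-23) = (-4 - 37)*(-23) = -41*(-23) = 943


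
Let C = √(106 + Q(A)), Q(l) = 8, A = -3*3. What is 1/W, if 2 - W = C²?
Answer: -1/112 ≈ -0.0089286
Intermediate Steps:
A = -9
C = √114 (C = √(106 + 8) = √114 ≈ 10.677)
W = -112 (W = 2 - (√114)² = 2 - 1*114 = 2 - 114 = -112)
1/W = 1/(-112) = -1/112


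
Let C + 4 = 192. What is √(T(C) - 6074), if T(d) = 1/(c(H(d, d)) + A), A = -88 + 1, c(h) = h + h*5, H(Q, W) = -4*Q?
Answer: I*√14274441097/1533 ≈ 77.936*I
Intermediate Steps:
C = 188 (C = -4 + 192 = 188)
c(h) = 6*h (c(h) = h + 5*h = 6*h)
A = -87
T(d) = 1/(-87 - 24*d) (T(d) = 1/(6*(-4*d) - 87) = 1/(-24*d - 87) = 1/(-87 - 24*d))
√(T(C) - 6074) = √(1/(3*(-29 - 8*188)) - 6074) = √(1/(3*(-29 - 1504)) - 6074) = √((⅓)/(-1533) - 6074) = √((⅓)*(-1/1533) - 6074) = √(-1/4599 - 6074) = √(-27934327/4599) = I*√14274441097/1533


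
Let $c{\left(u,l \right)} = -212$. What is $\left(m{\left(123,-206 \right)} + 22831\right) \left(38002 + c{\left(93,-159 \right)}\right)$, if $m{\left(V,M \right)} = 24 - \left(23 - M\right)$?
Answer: $855036540$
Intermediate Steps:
$m{\left(V,M \right)} = 1 + M$ ($m{\left(V,M \right)} = 24 + \left(-23 + M\right) = 1 + M$)
$\left(m{\left(123,-206 \right)} + 22831\right) \left(38002 + c{\left(93,-159 \right)}\right) = \left(\left(1 - 206\right) + 22831\right) \left(38002 - 212\right) = \left(-205 + 22831\right) 37790 = 22626 \cdot 37790 = 855036540$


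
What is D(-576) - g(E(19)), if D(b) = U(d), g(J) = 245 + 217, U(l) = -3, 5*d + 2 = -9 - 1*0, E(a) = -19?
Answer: -465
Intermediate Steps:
d = -11/5 (d = -2/5 + (-9 - 1*0)/5 = -2/5 + (-9 + 0)/5 = -2/5 + (1/5)*(-9) = -2/5 - 9/5 = -11/5 ≈ -2.2000)
g(J) = 462
D(b) = -3
D(-576) - g(E(19)) = -3 - 1*462 = -3 - 462 = -465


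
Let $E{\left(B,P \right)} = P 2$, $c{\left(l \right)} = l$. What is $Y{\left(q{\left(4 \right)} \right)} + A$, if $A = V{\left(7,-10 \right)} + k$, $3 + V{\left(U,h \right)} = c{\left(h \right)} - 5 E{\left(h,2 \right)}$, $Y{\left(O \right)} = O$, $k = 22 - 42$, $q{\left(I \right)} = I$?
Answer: $-49$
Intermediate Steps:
$k = -20$ ($k = 22 - 42 = -20$)
$E{\left(B,P \right)} = 2 P$
$V{\left(U,h \right)} = -23 + h$ ($V{\left(U,h \right)} = -3 + \left(h - 5 \cdot 2 \cdot 2\right) = -3 + \left(h - 20\right) = -3 + \left(-20 + h\right) = -23 + h$)
$A = -53$ ($A = \left(-23 - 10\right) - 20 = -33 - 20 = -53$)
$Y{\left(q{\left(4 \right)} \right)} + A = 4 - 53 = -49$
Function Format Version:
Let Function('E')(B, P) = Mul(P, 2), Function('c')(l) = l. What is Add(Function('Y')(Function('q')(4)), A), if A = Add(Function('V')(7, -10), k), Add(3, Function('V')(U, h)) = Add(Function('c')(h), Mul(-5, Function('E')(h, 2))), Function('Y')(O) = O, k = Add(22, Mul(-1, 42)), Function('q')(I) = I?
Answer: -49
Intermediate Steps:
k = -20 (k = Add(22, -42) = -20)
Function('E')(B, P) = Mul(2, P)
Function('V')(U, h) = Add(-23, h) (Function('V')(U, h) = Add(-3, Add(h, Mul(-5, Mul(2, 2)))) = Add(-3, Add(h, Mul(-5, 4))) = Add(-3, Add(h, -20)) = Add(-3, Add(-20, h)) = Add(-23, h))
A = -53 (A = Add(Add(-23, -10), -20) = Add(-33, -20) = -53)
Add(Function('Y')(Function('q')(4)), A) = Add(4, -53) = -49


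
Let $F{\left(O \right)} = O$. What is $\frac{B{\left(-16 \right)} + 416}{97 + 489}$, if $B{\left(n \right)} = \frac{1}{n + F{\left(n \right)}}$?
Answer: $\frac{13311}{18752} \approx 0.70984$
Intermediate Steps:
$B{\left(n \right)} = \frac{1}{2 n}$ ($B{\left(n \right)} = \frac{1}{n + n} = \frac{1}{2 n}$)
$\frac{B{\left(-16 \right)} + 416}{97 + 489} = \frac{\frac{1}{2 \left(-16\right)} + 416}{97 + 489} = \frac{\frac{1}{2} \left(- \frac{1}{16}\right) + 416}{586} = \left(- \frac{1}{32} + 416\right) \frac{1}{586} = \frac{13311}{32} \cdot \frac{1}{586} = \frac{13311}{18752}$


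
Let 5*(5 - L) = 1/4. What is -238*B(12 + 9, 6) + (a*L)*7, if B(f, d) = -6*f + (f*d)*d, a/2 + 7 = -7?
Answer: -754551/5 ≈ -1.5091e+5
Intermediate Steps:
a = -28 (a = -14 + 2*(-7) = -14 - 14 = -28)
L = 99/20 (L = 5 - 1/5/4 = 5 - 1/5*1/4 = 5 - 1/20 = 99/20 ≈ 4.9500)
B(f, d) = -6*f + f*d**2 (B(f, d) = -6*f + (d*f)*d = -6*f + f*d**2)
-238*B(12 + 9, 6) + (a*L)*7 = -238*(12 + 9)*(-6 + 6**2) - 28*99/20*7 = -4998*(-6 + 36) - 693/5*7 = -4998*30 - 4851/5 = -238*630 - 4851/5 = -149940 - 4851/5 = -754551/5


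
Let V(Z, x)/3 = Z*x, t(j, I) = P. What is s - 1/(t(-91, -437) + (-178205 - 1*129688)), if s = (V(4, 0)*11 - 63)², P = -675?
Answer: 1224706393/308568 ≈ 3969.0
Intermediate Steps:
t(j, I) = -675
V(Z, x) = 3*Z*x (V(Z, x) = 3*(Z*x) = 3*Z*x)
s = 3969 (s = ((3*4*0)*11 - 63)² = (0*11 - 63)² = (0 - 63)² = (-63)² = 3969)
s - 1/(t(-91, -437) + (-178205 - 1*129688)) = 3969 - 1/(-675 + (-178205 - 1*129688)) = 3969 - 1/(-675 + (-178205 - 129688)) = 3969 - 1/(-675 - 307893) = 3969 - 1/(-308568) = 3969 - 1*(-1/308568) = 3969 + 1/308568 = 1224706393/308568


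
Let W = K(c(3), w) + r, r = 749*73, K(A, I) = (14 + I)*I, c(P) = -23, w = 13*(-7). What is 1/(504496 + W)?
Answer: 1/566180 ≈ 1.7662e-6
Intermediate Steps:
w = -91
K(A, I) = I*(14 + I)
r = 54677
W = 61684 (W = -91*(14 - 91) + 54677 = -91*(-77) + 54677 = 7007 + 54677 = 61684)
1/(504496 + W) = 1/(504496 + 61684) = 1/566180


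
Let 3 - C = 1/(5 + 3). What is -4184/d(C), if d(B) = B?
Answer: -33472/23 ≈ -1455.3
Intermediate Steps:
C = 23/8 (C = 3 - 1/(5 + 3) = 3 - 1/8 = 23/8 ≈ 2.8750)
-4184/d(C) = -4184/23/8 = -4184*8/23 = -33472/23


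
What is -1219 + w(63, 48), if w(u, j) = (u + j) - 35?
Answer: -1143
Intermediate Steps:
w(u, j) = -35 + j + u (w(u, j) = (j + u) - 35 = -35 + j + u)
-1219 + w(63, 48) = -1219 + (-35 + 48 + 63) = -1219 + 76 = -1143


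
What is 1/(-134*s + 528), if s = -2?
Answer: 1/796 ≈ 0.0012563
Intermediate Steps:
1/(-134*s + 528) = 1/(-134*(-2) + 528) = 1/(268 + 528) = 1/796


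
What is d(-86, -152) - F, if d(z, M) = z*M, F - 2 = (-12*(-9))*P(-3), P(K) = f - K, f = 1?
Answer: 12638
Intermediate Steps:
P(K) = 1 - K
F = 434 (F = 2 + (-12*(-9))*(1 - 1*(-3)) = 2 + 108*(1 + 3) = 2 + 108*4 = 2 + 432 = 434)
d(z, M) = M*z
d(-86, -152) - F = -152*(-86) - 1*434 = 13072 - 434 = 12638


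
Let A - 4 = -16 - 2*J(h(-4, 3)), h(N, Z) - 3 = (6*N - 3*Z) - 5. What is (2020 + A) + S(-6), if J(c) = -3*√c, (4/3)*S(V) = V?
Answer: 4007/2 + 6*I*√35 ≈ 2003.5 + 35.496*I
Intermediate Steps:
h(N, Z) = -2 - 3*Z + 6*N (h(N, Z) = 3 + ((6*N - 3*Z) - 5) = 3 + ((-3*Z + 6*N) - 5) = 3 + (-5 - 3*Z + 6*N) = -2 - 3*Z + 6*N)
S(V) = 3*V/4
A = -12 + 6*I*√35 (A = 4 + (-16 - (-6)*√(-2 - 3*3 + 6*(-4))) = 4 + (-16 - (-6)*√(-2 - 9 - 24)) = 4 + (-16 - (-6)*√(-35)) = 4 + (-16 - (-6)*I*√35) = 4 + (-16 + 6*I*√35) = -12 + 6*I*√35 ≈ -12.0 + 35.496*I)
(2020 + A) + S(-6) = (2020 + (-12 + 6*I*√35)) + (¾)*(-6) = (2008 + 6*I*√35) - 9/2 = 4007/2 + 6*I*√35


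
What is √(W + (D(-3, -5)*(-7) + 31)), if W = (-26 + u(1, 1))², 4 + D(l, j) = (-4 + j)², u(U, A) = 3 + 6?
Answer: I*√219 ≈ 14.799*I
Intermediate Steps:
u(U, A) = 9
D(l, j) = -4 + (-4 + j)²
W = 289 (W = (-26 + 9)² = (-17)² = 289)
√(W + (D(-3, -5)*(-7) + 31)) = √(289 + ((-4 + (-4 - 5)²)*(-7) + 31)) = √(289 + ((-4 + (-9)²)*(-7) + 31)) = √(289 + ((-4 + 81)*(-7) + 31)) = √(289 + (77*(-7) + 31)) = √(289 + (-539 + 31)) = √(289 - 508) = √(-219) = I*√219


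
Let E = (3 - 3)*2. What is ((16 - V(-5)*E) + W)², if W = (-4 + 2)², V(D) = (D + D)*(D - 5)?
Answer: 400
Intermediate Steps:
V(D) = 2*D*(-5 + D) (V(D) = (2*D)*(-5 + D) = 2*D*(-5 + D))
E = 0 (E = 0*2 = 0)
W = 4 (W = (-2)² = 4)
((16 - V(-5)*E) + W)² = ((16 - 2*(-5)*(-5 - 5)*0) + 4)² = ((16 - 2*(-5)*(-10)*0) + 4)² = ((16 - 100*0) + 4)² = ((16 - 1*0) + 4)² = ((16 + 0) + 4)² = (16 + 4)² = 20² = 400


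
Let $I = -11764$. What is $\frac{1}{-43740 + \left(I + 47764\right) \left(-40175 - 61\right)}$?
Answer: $- \frac{1}{1448539740} \approx -6.9035 \cdot 10^{-10}$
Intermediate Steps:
$\frac{1}{-43740 + \left(I + 47764\right) \left(-40175 - 61\right)} = \frac{1}{-43740 + \left(-11764 + 47764\right) \left(-40175 - 61\right)} = \frac{1}{-43740 + 36000 \left(-40236\right)} = \frac{1}{-43740 - 1448496000} = \frac{1}{-1448539740} = - \frac{1}{1448539740}$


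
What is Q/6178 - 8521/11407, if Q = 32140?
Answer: 156989121/35236223 ≈ 4.4553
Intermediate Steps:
Q/6178 - 8521/11407 = 32140/6178 - 8521/11407 = 32140*(1/6178) - 8521*1/11407 = 16070/3089 - 8521/11407 = 156989121/35236223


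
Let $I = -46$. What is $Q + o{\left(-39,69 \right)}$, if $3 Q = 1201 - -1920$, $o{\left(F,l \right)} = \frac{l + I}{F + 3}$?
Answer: $\frac{37429}{36} \approx 1039.7$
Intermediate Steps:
$o{\left(F,l \right)} = \frac{-46 + l}{3 + F}$ ($o{\left(F,l \right)} = \frac{l - 46}{F + 3} = \frac{-46 + l}{3 + F}$)
$Q = \frac{3121}{3}$ ($Q = \frac{1201 - -1920}{3} = \frac{1201 + 1920}{3} = \frac{1}{3} \cdot 3121 = \frac{3121}{3} \approx 1040.3$)
$Q + o{\left(-39,69 \right)} = \frac{3121}{3} + \frac{-46 + 69}{3 - 39} = \frac{3121}{3} + \frac{1}{-36} \cdot 23 = \frac{3121}{3} - \frac{23}{36} = \frac{37429}{36}$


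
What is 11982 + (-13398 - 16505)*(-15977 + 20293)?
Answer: -129049366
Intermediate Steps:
11982 + (-13398 - 16505)*(-15977 + 20293) = 11982 - 29903*4316 = 11982 - 129061348 = -129049366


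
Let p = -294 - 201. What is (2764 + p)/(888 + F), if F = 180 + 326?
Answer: 2269/1394 ≈ 1.6277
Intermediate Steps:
F = 506
p = -495
(2764 + p)/(888 + F) = (2764 - 495)/(888 + 506) = 2269/1394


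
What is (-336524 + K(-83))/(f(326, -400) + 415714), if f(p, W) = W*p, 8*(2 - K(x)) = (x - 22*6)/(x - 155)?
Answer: -640738103/543237856 ≈ -1.1795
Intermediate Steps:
K(x) = 2 - (-132 + x)/(8*(-155 + x)) (K(x) = 2 - (x - 22*6)/(8*(x - 155)) = 2 - (x - 132)/(8*(-155 + x)) = 2 - (-132 + x)/(8*(-155 + x)))
(-336524 + K(-83))/(f(326, -400) + 415714) = (-336524 + (-2348 + 15*(-83))/(8*(-155 - 83)))/(-400*326 + 415714) = (-336524 + (1/8)*(-2348 - 1245)/(-238))/(-130400 + 415714) = (-336524 + (1/8)*(-1/238)*(-3593))/285314 = (-336524 + 3593/1904)*(1/285314) = -640738103/1904*1/285314 = -640738103/543237856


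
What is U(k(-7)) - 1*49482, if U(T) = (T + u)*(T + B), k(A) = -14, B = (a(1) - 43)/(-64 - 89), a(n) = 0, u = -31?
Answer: -830699/17 ≈ -48865.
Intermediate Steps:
B = 43/153 (B = (0 - 43)/(-64 - 89) = -43/(-153) = -43*(-1/153) = 43/153 ≈ 0.28105)
U(T) = (-31 + T)*(43/153 + T) (U(T) = (T - 31)*(T + 43/153) = (-31 + T)*(43/153 + T))
U(k(-7)) - 1*49482 = (-1333/153 + (-14)² - 4700/153*(-14)) - 1*49482 = (-1333/153 + 196 + 65800/153) - 49482 = 10495/17 - 49482 = -830699/17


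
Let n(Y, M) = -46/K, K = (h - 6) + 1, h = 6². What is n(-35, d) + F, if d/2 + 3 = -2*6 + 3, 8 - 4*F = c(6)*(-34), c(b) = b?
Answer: 1597/31 ≈ 51.516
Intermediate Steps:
h = 36
K = 31 (K = (36 - 6) + 1 = 30 + 1 = 31)
F = 53 (F = 2 - 3*(-34)/2 = 2 - ¼*(-204) = 2 + 51 = 53)
d = -24 (d = -6 + 2*(-2*6 + 3) = -6 + 2*(-12 + 3) = -6 + 2*(-9) = -6 - 18 = -24)
n(Y, M) = -46/31
n(-35, d) + F = -46/31 + 53 = 1597/31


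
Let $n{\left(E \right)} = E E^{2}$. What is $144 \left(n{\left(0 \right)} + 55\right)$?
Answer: $7920$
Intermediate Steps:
$n{\left(E \right)} = E^{3}$
$144 \left(n{\left(0 \right)} + 55\right) = 144 \left(0^{3} + 55\right) = 144 \left(0 + 55\right) = 144 \cdot 55 = 7920$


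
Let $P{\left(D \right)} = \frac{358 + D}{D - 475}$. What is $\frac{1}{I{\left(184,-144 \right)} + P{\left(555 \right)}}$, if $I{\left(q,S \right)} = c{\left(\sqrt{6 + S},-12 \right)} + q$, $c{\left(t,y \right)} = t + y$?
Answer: $\frac{391280}{72060043} - \frac{6400 i \sqrt{138}}{216180129} \approx 0.0054299 - 0.00034778 i$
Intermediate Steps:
$P{\left(D \right)} = \frac{358 + D}{-475 + D}$
$I{\left(q,S \right)} = -12 + q + \sqrt{6 + S}$ ($I{\left(q,S \right)} = \left(\sqrt{6 + S} - 12\right) + q = \left(-12 + \sqrt{6 + S}\right) + q = -12 + q + \sqrt{6 + S}$)
$\frac{1}{I{\left(184,-144 \right)} + P{\left(555 \right)}} = \frac{1}{\left(-12 + 184 + \sqrt{6 - 144}\right) + \frac{358 + 555}{-475 + 555}} = \frac{1}{\left(-12 + 184 + \sqrt{-138}\right) + \frac{1}{80} \cdot 913} = \frac{1}{\left(-12 + 184 + i \sqrt{138}\right) + \frac{1}{80} \cdot 913} = \frac{1}{\left(172 + i \sqrt{138}\right) + \frac{913}{80}} = \frac{1}{\frac{14673}{80} + i \sqrt{138}}$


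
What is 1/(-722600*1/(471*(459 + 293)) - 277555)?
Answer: -44274/12288560395 ≈ -3.6029e-6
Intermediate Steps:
1/(-722600*1/(471*(459 + 293)) - 277555) = 1/(-722600/(471*752) - 277555) = 1/(-722600/354192 - 277555) = 1/(-722600*1/354192 - 277555) = 1/(-90325/44274 - 277555) = 1/(-12288560395/44274) = -44274/12288560395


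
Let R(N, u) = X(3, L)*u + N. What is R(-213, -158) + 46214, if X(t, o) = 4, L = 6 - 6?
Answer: 45369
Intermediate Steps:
L = 0
R(N, u) = N + 4*u (R(N, u) = 4*u + N = N + 4*u)
R(-213, -158) + 46214 = (-213 + 4*(-158)) + 46214 = (-213 - 632) + 46214 = -845 + 46214 = 45369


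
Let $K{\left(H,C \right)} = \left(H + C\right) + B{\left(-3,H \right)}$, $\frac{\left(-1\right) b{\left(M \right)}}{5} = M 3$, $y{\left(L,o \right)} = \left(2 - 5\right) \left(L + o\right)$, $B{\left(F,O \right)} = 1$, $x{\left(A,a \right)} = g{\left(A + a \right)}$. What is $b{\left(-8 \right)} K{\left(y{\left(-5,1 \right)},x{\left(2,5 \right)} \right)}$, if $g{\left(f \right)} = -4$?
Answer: $1080$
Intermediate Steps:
$x{\left(A,a \right)} = -4$
$y{\left(L,o \right)} = - 3 L - 3 o$ ($y{\left(L,o \right)} = - 3 \left(L + o\right) = - 3 L - 3 o$)
$b{\left(M \right)} = - 15 M$ ($b{\left(M \right)} = - 5 M 3 = - 5 \cdot 3 M = - 15 M$)
$K{\left(H,C \right)} = 1 + C + H$ ($K{\left(H,C \right)} = \left(H + C\right) + 1 = \left(C + H\right) + 1 = 1 + C + H$)
$b{\left(-8 \right)} K{\left(y{\left(-5,1 \right)},x{\left(2,5 \right)} \right)} = \left(-15\right) \left(-8\right) \left(1 - 4 - -12\right) = 120 \left(1 - 4 + \left(15 - 3\right)\right) = 120 \left(1 - 4 + 12\right) = 120 \cdot 9 = 1080$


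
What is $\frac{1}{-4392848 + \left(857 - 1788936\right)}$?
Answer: $- \frac{1}{6180927} \approx -1.6179 \cdot 10^{-7}$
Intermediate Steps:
$\frac{1}{-4392848 + \left(857 - 1788936\right)} = \frac{1}{-4392848 - 1788079} = \frac{1}{-6180927} = - \frac{1}{6180927}$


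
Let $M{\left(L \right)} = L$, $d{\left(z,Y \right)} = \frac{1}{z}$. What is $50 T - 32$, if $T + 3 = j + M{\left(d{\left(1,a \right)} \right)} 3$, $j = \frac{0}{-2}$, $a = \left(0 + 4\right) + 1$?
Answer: $-32$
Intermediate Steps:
$a = 5$ ($a = 4 + 1 = 5$)
$j = 0$ ($j = 0 \left(- \frac{1}{2}\right) = 0$)
$T = 0$ ($T = -3 + \left(0 + 1^{-1} \cdot 3\right) = -3 + \left(0 + 1 \cdot 3\right) = -3 + \left(0 + 3\right) = -3 + 3 = 0$)
$50 T - 32 = 50 \cdot 0 - 32 = 0 - 32 = -32$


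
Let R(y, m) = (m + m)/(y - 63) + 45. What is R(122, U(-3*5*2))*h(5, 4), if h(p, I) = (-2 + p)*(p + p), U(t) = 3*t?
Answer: 74250/59 ≈ 1258.5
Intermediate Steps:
R(y, m) = 45 + 2*m/(-63 + y) (R(y, m) = (2*m)/(-63 + y) + 45 = 2*m/(-63 + y) + 45 = 45 + 2*m/(-63 + y))
h(p, I) = 2*p*(-2 + p) (h(p, I) = (-2 + p)*(2*p) = 2*p*(-2 + p))
R(122, U(-3*5*2))*h(5, 4) = ((-2835 + 2*(3*(-3*5*2)) + 45*122)/(-63 + 122))*(2*5*(-2 + 5)) = ((-2835 + 2*(3*(-15*2)) + 5490)/59)*(2*5*3) = ((-2835 + 2*(3*(-30)) + 5490)/59)*30 = ((-2835 + 2*(-90) + 5490)/59)*30 = ((-2835 - 180 + 5490)/59)*30 = ((1/59)*2475)*30 = (2475/59)*30 = 74250/59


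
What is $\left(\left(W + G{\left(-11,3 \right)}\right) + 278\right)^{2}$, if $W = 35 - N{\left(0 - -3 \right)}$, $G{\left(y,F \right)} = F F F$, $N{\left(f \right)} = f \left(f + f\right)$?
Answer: $103684$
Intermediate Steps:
$N{\left(f \right)} = 2 f^{2}$ ($N{\left(f \right)} = f 2 f = 2 f^{2}$)
$G{\left(y,F \right)} = F^{3}$ ($G{\left(y,F \right)} = F^{2} F = F^{3}$)
$W = 17$ ($W = 35 - 2 \left(0 - -3\right)^{2} = 35 - 2 \left(0 + 3\right)^{2} = 35 - 2 \cdot 3^{2} = 35 - 2 \cdot 9 = 35 - 18 = 17$)
$\left(\left(W + G{\left(-11,3 \right)}\right) + 278\right)^{2} = \left(\left(17 + 3^{3}\right) + 278\right)^{2} = \left(\left(17 + 27\right) + 278\right)^{2} = \left(44 + 278\right)^{2} = 322^{2} = 103684$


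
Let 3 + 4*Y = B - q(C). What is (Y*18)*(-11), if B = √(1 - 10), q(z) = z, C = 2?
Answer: 495/2 - 297*I/2 ≈ 247.5 - 148.5*I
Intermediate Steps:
B = 3*I (B = √(-9) = 3*I ≈ 3.0*I)
Y = -5/4 + 3*I/4 (Y = -¾ + (3*I - 1*2)/4 = -¾ + (3*I - 2)/4 = -¾ + (-2 + 3*I)/4 = -¾ + (-½ + 3*I/4) = -5/4 + 3*I/4 ≈ -1.25 + 0.75*I)
(Y*18)*(-11) = ((-5/4 + 3*I/4)*18)*(-11) = (-45/2 + 27*I/2)*(-11) = 495/2 - 297*I/2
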